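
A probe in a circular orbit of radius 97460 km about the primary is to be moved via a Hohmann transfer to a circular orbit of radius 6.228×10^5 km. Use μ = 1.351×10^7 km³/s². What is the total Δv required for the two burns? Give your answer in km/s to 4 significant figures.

Δv = 5.944 km/s

The Hohmann ellipse has a_t = (r₁ + r₂)/2 = 3.6013×10^5 km.
Circular speed at r₁: v₁ = √(μ/r₁) = √(1.351×10^7/97460) = 11.774 km/s.
Transfer-orbit speed at r₁ (v² = μ(2/r − 1/a)): v_p = √[μ(2/r₁ − 1/a_t)] = 15.483 km/s.
First burn Δv₁ = |v_p − v₁| = 3.709 km/s.
At r₂, v₂ = √(μ/r₂) = 4.658 km/s.
Transfer-orbit speed at r₂: v_a = √[μ(2/r₂ − 1/a_t)] = 2.423 km/s.
Second burn Δv₂ = |v₂ − v_a| = 2.235 km/s.
Δv = Δv₁ + Δv₂ = 3.709 + 2.235 = 5.944 km/s.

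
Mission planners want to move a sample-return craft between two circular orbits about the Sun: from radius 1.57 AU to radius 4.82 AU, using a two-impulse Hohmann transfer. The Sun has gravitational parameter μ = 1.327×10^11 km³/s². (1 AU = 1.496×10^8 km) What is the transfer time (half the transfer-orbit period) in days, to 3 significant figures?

t = 1040 days

In km: r₁ = 1.57 × 1.496×10^8 = 2.34872×10^8 km; r₂ = 4.82 × 1.496×10^8 = 7.21072×10^8 km.
The Hohmann ellipse has a_t = (r₁ + r₂)/2 = 4.77972×10^8 km.
Transfer time t = π√(a_t³/μ) = π√((4.77972×10^8)³ / 1.327×10^11) = 9.012×10^7 s.
Converting: 9.012×10^7 s ÷ 86400 s/day = 1040 days.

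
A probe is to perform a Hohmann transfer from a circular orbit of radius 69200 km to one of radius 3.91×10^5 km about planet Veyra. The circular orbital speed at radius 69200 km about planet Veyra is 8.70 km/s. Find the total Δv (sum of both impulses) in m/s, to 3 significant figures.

Δv = 4290 m/s

From the circular-orbit relation v² = μ/r at r = 69200 km: μ = v²r = (8.70)² × 69200 = 5.23775×10^6 km³/s².
Semi-major axis of the transfer orbit: a_t = (69200 + 3.910×10^5)/2 = 2.301×10^5 km.
At r₁ the circular-orbit speed is v₁ = √(μ/r₁) = 8.7000 km/s.
On the transfer ellipse at r₁, vis-viva gives v_p = √[μ(2/r₁ − 1/a_t)] = 11.341 km/s.
First burn Δv₁ = |v_p − v₁| = 2.641 km/s.
At r₂, v₂ = √(μ/r₂) = 3.660 km/s.
Transfer-orbit speed at r₂: v_a = √[μ(2/r₂ − 1/a_t)] = 2.007 km/s.
Second burn Δv₂ = |v₂ − v_a| = 1.653 km/s.
Total Δv = Δv₁ + Δv₂ = 4.294 km/s.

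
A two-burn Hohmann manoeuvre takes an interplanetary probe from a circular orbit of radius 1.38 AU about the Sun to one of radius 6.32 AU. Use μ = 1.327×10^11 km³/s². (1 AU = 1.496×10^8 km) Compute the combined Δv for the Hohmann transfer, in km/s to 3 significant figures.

Δv = 11.9 km/s

In km: r₁ = 1.38 × 1.496×10^8 = 2.06448×10^8 km; r₂ = 6.32 × 1.496×10^8 = 9.45472×10^8 km.
Semi-major axis of the transfer orbit: a_t = (2.06448×10^8 + 9.45472×10^8)/2 = 5.7596×10^8 km.
Circular speed at r₁: v₁ = √(μ/r₁) = √(1.327×10^11/2.06448×10^8) = 25.35 km/s.
Transfer-orbit speed at r₁ (v² = μ(2/r − 1/a)): v_p = √[μ(2/r₁ − 1/a_t)] = 32.48 km/s.
First burn Δv₁ = |v_p − v₁| = 7.130 km/s.
Circular speed at r₂: v₂ = √(μ/r₂) = 11.847 km/s.
Transfer-orbit speed at r₂: v_a = √[μ(2/r₂ − 1/a_t)] = 7.0928 km/s.
Second burn Δv₂ = |v₂ − v_a| = 4.754 km/s.
Δv = Δv₁ + Δv₂ = 7.130 + 4.754 = 11.88 km/s.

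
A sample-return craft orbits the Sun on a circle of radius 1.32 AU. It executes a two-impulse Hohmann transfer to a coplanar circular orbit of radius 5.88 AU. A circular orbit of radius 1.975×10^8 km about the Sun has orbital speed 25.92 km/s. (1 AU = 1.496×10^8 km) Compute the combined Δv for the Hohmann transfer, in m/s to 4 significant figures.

From the circular-orbit relation v² = μ/r at r = 1.975×10^8 km: μ = v²r = (25.92)² × 1.975×10^8 = 1.32690×10^11 km³/s².
In km: r₁ = 1.32 × 1.496×10^8 = 1.97472×10^8 km; r₂ = 5.88 × 1.496×10^8 = 8.79648×10^8 km.
Semi-major axis of the transfer orbit: a_t = (1.97472×10^8 + 8.79648×10^8)/2 = 5.3856×10^8 km.
Circular speed at r₁: v₁ = √(μ/r₁) = √(1.32690×10^11/1.97472×10^8) = 25.922 km/s.
Transfer-orbit speed at r₁ (vis-viva equation): v_p = √[μ(2/r₁ − 1/a_t)] = 33.129 km/s.
First burn Δv₁ = |v_p − v₁| = 7.207 km/s.
At r₂, v₂ = √(μ/r₂) = 12.282 km/s.
Transfer-orbit speed at r₂: v_a = √[μ(2/r₂ − 1/a_t)] = 7.4370 km/s.
Second burn Δv₂ = |v₂ − v_a| = 4.845 km/s.
Δv = Δv₁ + Δv₂ = 7.207 + 4.845 = 12.05 km/s.

Δv = 12050 m/s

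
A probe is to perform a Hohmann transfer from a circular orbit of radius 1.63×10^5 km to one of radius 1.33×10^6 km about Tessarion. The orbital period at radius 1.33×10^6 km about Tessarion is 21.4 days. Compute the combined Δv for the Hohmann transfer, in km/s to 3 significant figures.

From Kepler's third law T² = 4π²r³/μ at r = 1.33×10^6 km, T = 21.4 days = 21.4 × 86400 s = 1.84896×10^6 s: μ = 4π²r³/T² = 2.71681×10^7 km³/s².
Semi-major axis of the transfer orbit: a_t = (1.630×10^5 + 1.330×10^6)/2 = 7.465×10^5 km.
Circular speed at r₁: v₁ = √(μ/r₁) = √(2.71681×10^7/1.630×10^5) = 12.910 km/s.
On the transfer ellipse at r₁, vis-viva equation gives v_p = √[μ(2/r₁ − 1/a_t)] = 17.232 km/s.
First burn Δv₁ = |v_p − v₁| = 4.322 km/s.
Circular speed at r₂: v₂ = √(μ/r₂) = 4.520 km/s.
Transfer-orbit speed at r₂: v_a = √[μ(2/r₂ − 1/a_t)] = 2.112 km/s.
Second burn Δv₂ = |v₂ − v_a| = 2.408 km/s.
Δv = Δv₁ + Δv₂ = 4.322 + 2.408 = 6.730 km/s.

Δv = 6.73 km/s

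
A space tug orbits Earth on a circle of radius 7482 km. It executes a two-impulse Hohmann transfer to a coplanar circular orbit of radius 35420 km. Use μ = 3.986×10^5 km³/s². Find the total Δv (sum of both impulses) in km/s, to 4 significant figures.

Transfer-ellipse semi-major axis a_t = (r₁ + r₂)/2 = (7482 + 35420)/2 = 21451 km.
At r₁ the circular-orbit speed is v₁ = √(μ/r₁) = 7.29894 km/s.
On the transfer ellipse at r₁, vis-viva equation gives v_p = √[μ(2/r₁ − 1/a_t)] = 9.37908 km/s.
First burn Δv₁ = |v_p − v₁| = 2.08014 km/s.
Circular speed at r₂: v₂ = √(μ/r₂) = 3.35463 km/s.
Transfer-orbit speed at r₂: v_a = √[μ(2/r₂ − 1/a_t)] = 1.98121 km/s.
Second burn Δv₂ = |v₂ − v_a| = 1.37342 km/s.
Δv = Δv₁ + Δv₂ = 2.08014 + 1.37342 = 3.454 km/s.

Δv = 3.454 km/s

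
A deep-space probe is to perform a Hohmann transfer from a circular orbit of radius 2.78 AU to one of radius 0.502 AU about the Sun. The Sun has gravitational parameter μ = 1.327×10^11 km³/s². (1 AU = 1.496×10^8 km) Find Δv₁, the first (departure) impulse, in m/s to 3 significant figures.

In km: r₁ = 2.78 × 1.496×10^8 = 4.15888×10^8 km; r₂ = 0.502 × 1.496×10^8 = 7.50992×10^7 km.
Semi-major axis of the transfer orbit: a_t = (4.15888×10^8 + 7.50992×10^7)/2 = 2.454936×10^8 km.
Circular speed at r = 4.15888×10^8 km: v_c = √(μ/r) = 17.863 km/s.
Vis-viva on the transfer ellipse at r = 4.15888×10^8 km gives v_t = √[μ(2/r − 1/a_t)] = 9.8797 km/s.
Δv₁ = |v_t − v_c| = |9.8797 − 17.863| = 7.983 km/s.

Δv₁ = 7980 m/s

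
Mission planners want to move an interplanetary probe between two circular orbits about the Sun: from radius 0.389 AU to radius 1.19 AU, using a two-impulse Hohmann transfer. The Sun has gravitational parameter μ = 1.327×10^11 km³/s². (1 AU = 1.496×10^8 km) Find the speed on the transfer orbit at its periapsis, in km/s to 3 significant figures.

v = 58.6 km/s

In km: r₁ = 0.389 × 1.496×10^8 = 5.81944×10^7 km; r₂ = 1.19 × 1.496×10^8 = 1.78024×10^8 km.
Transfer-ellipse semi-major axis a_t = (r₁ + r₂)/2 = (5.81944×10^7 + 1.78024×10^8)/2 = 1.181092×10^8 km.
The periapsis of the transfer ellipse is at r = 5.81944×10^7 km.
Applying v² = μ(2/r − 1/a_t): v = 58.63 km/s.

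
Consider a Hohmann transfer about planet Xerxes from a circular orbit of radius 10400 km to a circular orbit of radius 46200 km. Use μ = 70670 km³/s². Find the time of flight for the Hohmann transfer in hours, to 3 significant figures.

t = 15.6 hours

Semi-major axis of the transfer orbit: a_t = (10400 + 46200)/2 = 28300 km.
By Kepler's third law the transfer-orbit period is T = 2π√(a_t³/μ), so t = T/2 = 56260 s.
Converting: 56260 s ÷ 3600 s/hour = 15.6 hours.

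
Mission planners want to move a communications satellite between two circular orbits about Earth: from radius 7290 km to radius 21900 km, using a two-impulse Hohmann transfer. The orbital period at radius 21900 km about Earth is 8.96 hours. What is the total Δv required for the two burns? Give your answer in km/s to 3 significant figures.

From Kepler's third law T² = 4π²r³/μ at r = 21900 km, T = 8.96 hours = 8.96 × 3600 s = 32256 s: μ = 4π²r³/T² = 3.98539×10^5 km³/s².
Semi-major axis of the transfer orbit: a_t = (7290 + 21900)/2 = 14595 km.
Circular speed at r₁: v₁ = √(μ/r₁) = √(3.98539×10^5/7290) = 7.394 km/s.
Transfer-orbit speed at r₁ (v² = μ(2/r − 1/a)): v_p = √[μ(2/r₁ − 1/a_t)] = 9.057 km/s.
First burn Δv₁ = |v_p − v₁| = 1.663 km/s.
At r₂, v₂ = √(μ/r₂) = 4.266 km/s.
Transfer-orbit speed at r₂: v_a = √[μ(2/r₂ − 1/a_t)] = 3.015 km/s.
Second burn Δv₂ = |v₂ − v_a| = 1.251 km/s.
Total Δv = Δv₁ + Δv₂ = 2.914 km/s.

Δv = 2.91 km/s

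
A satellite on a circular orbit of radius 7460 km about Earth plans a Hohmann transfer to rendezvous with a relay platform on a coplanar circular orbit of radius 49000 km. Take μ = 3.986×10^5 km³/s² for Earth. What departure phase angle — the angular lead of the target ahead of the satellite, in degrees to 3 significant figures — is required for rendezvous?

φ = 101°

Semi-major axis of the transfer orbit: a_t = (7460 + 49000)/2 = 28230 km.
Transfer time t = π√(a_t³/μ) = 23600 s.
The target's mean motion on its circular orbit is ω₂ = √(μ/r₂³) = 5.821×10^-5 rad/s.
Angle swept by the target during transfer: ω₂·t = 1.3738 rad = 78.71°.
Arrival is 180° from departure on the ellipse, so φ = 180° − 78.71° = 101°.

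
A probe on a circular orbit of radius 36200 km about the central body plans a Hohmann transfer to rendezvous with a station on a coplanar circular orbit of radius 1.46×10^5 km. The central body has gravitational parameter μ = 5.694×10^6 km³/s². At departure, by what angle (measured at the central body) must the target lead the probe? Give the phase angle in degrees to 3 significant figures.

Transfer-ellipse semi-major axis a_t = (r₁ + r₂)/2 = (36200 + 1.460×10^5)/2 = 91100 km.
The half-period of the transfer ellipse is t = π√(a_t³/μ) = 36201 s.
Target angular speed ω₂ = √(μ/r₂³) = 4.2774×10^-5 rad/s.
Angle swept by the target during transfer: ω₂·t = 1.5485 rad = 88.72°.
Arrival is 180° from departure on the ellipse, so φ = 180° − 88.72° = 91.3°.

φ = 91.3°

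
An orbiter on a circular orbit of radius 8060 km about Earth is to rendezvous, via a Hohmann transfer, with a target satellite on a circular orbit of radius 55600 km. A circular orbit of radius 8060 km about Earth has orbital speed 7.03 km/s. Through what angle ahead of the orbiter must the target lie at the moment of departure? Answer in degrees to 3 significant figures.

From the circular-orbit relation v² = μ/r at r = 8060 km: μ = v²r = (7.03)² × 8060 = 3.98332×10^5 km³/s².
The Hohmann ellipse has a_t = (r₁ + r₂)/2 = 31830 km.
The half-period of the transfer ellipse is t = π√(a_t³/μ) = 28267 s.
Target angular speed ω₂ = √(μ/r₂³) = 4.8141×10^-5 rad/s.
Angle swept by the target during transfer: ω₂·t = 1.3608 rad = 77.97°.
Arrival is 180° from departure on the ellipse, so φ = 180° − 77.97° = 102°.

φ = 102°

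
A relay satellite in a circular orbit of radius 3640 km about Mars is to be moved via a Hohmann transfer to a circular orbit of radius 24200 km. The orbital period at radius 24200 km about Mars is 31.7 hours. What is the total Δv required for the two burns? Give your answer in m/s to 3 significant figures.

From Kepler's third law T² = 4π²r³/μ at r = 24200 km, T = 31.7 hours = 31.7 × 3600 s = 1.1412×10^5 s: μ = 4π²r³/T² = 42961.8 km³/s².
Semi-major axis of the transfer orbit: a_t = (3640 + 24200)/2 = 13920 km.
Circular speed at r₁: v₁ = √(μ/r₁) = √(42961.8/3640) = 3.436 km/s.
Transfer-orbit speed at r₁ (vis-viva): v_p = √[μ(2/r₁ − 1/a_t)] = 4.530 km/s.
First burn Δv₁ = |v_p − v₁| = 1.094 km/s.
At r₂, v₂ = √(μ/r₂) = 1.3324 km/s.
Transfer-orbit speed at r₂: v_a = √[μ(2/r₂ − 1/a_t)] = 0.68134 km/s.
Second burn Δv₂ = |v₂ − v_a| = 0.6511 km/s.
Δv = Δv₁ + Δv₂ = 1.094 + 0.6511 = 1.745 km/s.

Δv = 1750 m/s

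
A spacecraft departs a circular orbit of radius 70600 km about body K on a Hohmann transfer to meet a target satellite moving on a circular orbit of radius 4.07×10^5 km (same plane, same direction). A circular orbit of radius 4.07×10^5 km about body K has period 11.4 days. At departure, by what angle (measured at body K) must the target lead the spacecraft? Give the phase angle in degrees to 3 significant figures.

From Kepler's third law T² = 4π²r³/μ at r = 4.07×10^5 km, T = 11.4 days = 11.4 × 86400 s = 9.8496×10^5 s: μ = 4π²r³/T² = 2.74351×10^6 km³/s².
Transfer-ellipse semi-major axis a_t = (r₁ + r₂)/2 = (70600 + 4.070×10^5)/2 = 2.388×10^5 km.
The half-period of the transfer ellipse is t = π√(a_t³/μ) = 2.213×10^5 s.
The target's mean motion on its circular orbit is ω₂ = √(μ/r₂³) = 6.379×10^-6 rad/s.
Angle swept by the target during transfer: ω₂·t = 1.412 rad = 80.90°.
The spacecraft traverses 180° on the transfer ellipse, so the target must lead by 180° − 80.90° = 99.1°.

φ = 99.1°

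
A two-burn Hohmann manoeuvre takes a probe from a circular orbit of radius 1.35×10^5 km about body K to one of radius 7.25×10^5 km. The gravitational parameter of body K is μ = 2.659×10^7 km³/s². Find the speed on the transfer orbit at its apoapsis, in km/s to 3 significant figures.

v = 3.39 km/s

The Hohmann ellipse has a_t = (r₁ + r₂)/2 = 4.300×10^5 km.
At apoapsis, r = 7.250×10^5 km.
Vis-viva: v = √[μ(2/r − 1/a_t)] = √[2.659×10^7 × (2/7.250×10^5 − 1/4.300×10^5)] = 3.393 km/s.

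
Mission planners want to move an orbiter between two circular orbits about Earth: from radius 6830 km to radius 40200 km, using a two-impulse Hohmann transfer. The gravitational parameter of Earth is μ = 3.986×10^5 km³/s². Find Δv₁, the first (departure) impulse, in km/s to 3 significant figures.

Transfer-ellipse semi-major axis a_t = (r₁ + r₂)/2 = (6830 + 40200)/2 = 23515 km.
Circular speed at r = 6830 km: v_c = √(μ/r) = 7.639 km/s.
Transfer-orbit speed at the same r (vis-viva, a = a_t): v_t = √[μ(2/r − 1/a_t)] = 9.988 km/s.
Δv₁ = |v_t − v_c| = |9.988 − 7.639| = 2.349 km/s.

Δv₁ = 2.35 km/s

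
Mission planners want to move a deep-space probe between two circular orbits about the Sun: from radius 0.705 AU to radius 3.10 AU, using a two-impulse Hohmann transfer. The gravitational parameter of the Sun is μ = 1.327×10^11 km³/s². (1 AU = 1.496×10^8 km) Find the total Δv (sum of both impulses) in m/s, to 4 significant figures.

In km: r₁ = 0.705 × 1.496×10^8 = 1.05468×10^8 km; r₂ = 3.10 × 1.496×10^8 = 4.6376×10^8 km.
Transfer-ellipse semi-major axis a_t = (r₁ + r₂)/2 = (1.05468×10^8 + 4.6376×10^8)/2 = 2.84614×10^8 km.
At r₁ the circular-orbit speed is v₁ = √(μ/r₁) = 35.471 km/s.
On the transfer ellipse at r₁, vis-viva gives v_p = √[μ(2/r₁ − 1/a_t)] = 45.279 km/s.
First burn Δv₁ = |v_p − v₁| = 9.808 km/s.
At r₂, v₂ = √(μ/r₂) = 16.91565 km/s.
Transfer-orbit speed at r₂: v_a = √[μ(2/r₂ − 1/a_t)] = 10.29724 km/s.
Second burn Δv₂ = |v₂ − v_a| = 6.618 km/s.
Total Δv = Δv₁ + Δv₂ = 16.43 km/s.

Δv = 16430 m/s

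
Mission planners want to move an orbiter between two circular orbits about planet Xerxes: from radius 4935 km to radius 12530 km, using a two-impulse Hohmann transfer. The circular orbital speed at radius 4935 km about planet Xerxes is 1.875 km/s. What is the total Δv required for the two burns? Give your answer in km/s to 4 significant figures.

Δv = 0.6631 km/s

From the circular-orbit relation v² = μ/r at r = 4935 km: μ = v²r = (1.875)² × 4935 = 17349.6 km³/s².
The Hohmann ellipse has a_t = (r₁ + r₂)/2 = 8732.5 km.
At r₁ the circular-orbit speed is v₁ = √(μ/r₁) = 1.875 km/s.
Transfer-orbit speed at r₁ (vis-viva equation): v_p = √[μ(2/r₁ − 1/a_t)] = 2.246 km/s.
First burn Δv₁ = |v_p − v₁| = 0.3710 km/s.
At r₂, v₂ = √(μ/r₂) = 1.1767 km/s.
Transfer-orbit speed at r₂: v_a = √[μ(2/r₂ − 1/a_t)] = 0.88459 km/s.
Second burn Δv₂ = |v₂ − v_a| = 0.2921 km/s.
Total Δv = Δv₁ + Δv₂ = 0.6631 km/s.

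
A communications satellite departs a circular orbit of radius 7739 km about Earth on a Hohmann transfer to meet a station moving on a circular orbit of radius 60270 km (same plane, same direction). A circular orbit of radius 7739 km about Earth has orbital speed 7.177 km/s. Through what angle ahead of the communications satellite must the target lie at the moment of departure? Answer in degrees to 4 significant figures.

φ = 103.7°

From the circular-orbit relation v² = μ/r at r = 7739 km: μ = v²r = (7.177)² × 7739 = 3.98631×10^5 km³/s².
The Hohmann ellipse has a_t = (r₁ + r₂)/2 = 34004.5 km.
The half-period of the transfer ellipse is t = π√(a_t³/μ) = 31201 s.
The target's mean motion on its circular orbit is ω₂ = √(μ/r₂³) = 4.2671×10^-5 rad/s.
Angle swept by the target during transfer: ω₂·t = 1.3314 rad = 76.28°.
Arrival is 180° from departure on the ellipse, so φ = 180° − 76.28° = 103.7°.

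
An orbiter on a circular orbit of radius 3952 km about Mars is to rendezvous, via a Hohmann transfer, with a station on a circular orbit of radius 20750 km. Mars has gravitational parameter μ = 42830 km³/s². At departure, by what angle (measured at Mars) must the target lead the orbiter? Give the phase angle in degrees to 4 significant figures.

The Hohmann ellipse has a_t = (r₁ + r₂)/2 = 12351 km.
Transfer time t = π√(a_t³/μ) = 20837 s.
Target angular speed ω₂ = √(μ/r₂³) = 6.9238×10^-5 rad/s.
Angle swept by the target during transfer: ω₂·t = 1.4427 rad = 82.66°.
The orbiter traverses 180° on the transfer ellipse, so the target must lead by 180° − 82.66° = 97.34°.

φ = 97.34°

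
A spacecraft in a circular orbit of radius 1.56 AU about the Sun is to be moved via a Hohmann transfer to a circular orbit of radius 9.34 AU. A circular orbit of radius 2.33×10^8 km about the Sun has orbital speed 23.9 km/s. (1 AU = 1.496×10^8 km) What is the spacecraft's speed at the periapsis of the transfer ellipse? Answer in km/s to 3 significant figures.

v = 31.3 km/s

From the circular-orbit relation v² = μ/r at r = 2.33×10^8 km: μ = v²r = (23.9)² × 2.33×10^8 = 1.33092×10^11 km³/s².
In km: r₁ = 1.56 × 1.496×10^8 = 2.33376×10^8 km; r₂ = 9.34 × 1.496×10^8 = 1.397264×10^9 km.
Semi-major axis of the transfer orbit: a_t = (2.33376×10^8 + 1.397264×10^9)/2 = 8.1532×10^8 km.
At periapsis, r = 2.33376×10^8 km.
From the vis-viva equation, v = √[μ(2/r − 1/a_t)] = 31.26 km/s.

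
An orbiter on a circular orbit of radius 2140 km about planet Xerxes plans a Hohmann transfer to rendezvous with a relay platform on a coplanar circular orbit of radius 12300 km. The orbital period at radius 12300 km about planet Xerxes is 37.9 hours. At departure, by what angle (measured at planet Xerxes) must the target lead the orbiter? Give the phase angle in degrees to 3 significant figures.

φ = 99.0°

From Kepler's third law T² = 4π²r³/μ at r = 12300 km, T = 37.9 hours = 37.9 × 3600 s = 1.3644×10^5 s: μ = 4π²r³/T² = 3946.31 km³/s².
The Hohmann ellipse has a_t = (r₁ + r₂)/2 = 7220 km.
Transfer time t = π√(a_t³/μ) = 30680.3 s.
The target's mean motion on its circular orbit is ω₂ = √(μ/r₂³) = 4.60509×10^-5 rad/s.
Angle swept by the target during transfer: ω₂·t = 1.41286 rad = 80.951°.
Arrival is 180° from departure on the ellipse, so φ = 180° − 80.951° = 99.0°.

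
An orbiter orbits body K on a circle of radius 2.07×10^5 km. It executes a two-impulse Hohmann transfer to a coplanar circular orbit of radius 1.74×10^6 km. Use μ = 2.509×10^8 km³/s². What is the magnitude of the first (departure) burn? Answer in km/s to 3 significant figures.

The Hohmann ellipse has a_t = (r₁ + r₂)/2 = 9.735×10^5 km.
On the circular orbit at r = 2.070×10^5 km, v_c = √(μ/r) = 34.81 km/s.
Vis-viva on the transfer ellipse at r = 2.070×10^5 km gives v_t = √[μ(2/r − 1/a_t)] = 46.54 km/s.
Δv₁ = |v_t − v_c| = |46.54 − 34.81| = 11.73 km/s.

Δv₁ = 11.7 km/s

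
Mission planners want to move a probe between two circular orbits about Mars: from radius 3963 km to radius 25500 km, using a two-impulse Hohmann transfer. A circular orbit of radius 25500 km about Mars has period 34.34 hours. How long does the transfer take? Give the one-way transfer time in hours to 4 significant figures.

From Kepler's third law T² = 4π²r³/μ at r = 25500 km, T = 34.34 hours = 34.34 × 3600 s = 1.23624×10^5 s: μ = 4π²r³/T² = 42832.6 km³/s².
Transfer-ellipse semi-major axis a_t = (r₁ + r₂)/2 = (3963 + 25500)/2 = 14731.5 km.
Transfer time t = π√(a_t³/μ) = π√((14731.5)³ / 42832.6) = 27140 s.
Converting: 27140 s ÷ 3600 s/hour = 7.539 hours.

t = 7.539 hours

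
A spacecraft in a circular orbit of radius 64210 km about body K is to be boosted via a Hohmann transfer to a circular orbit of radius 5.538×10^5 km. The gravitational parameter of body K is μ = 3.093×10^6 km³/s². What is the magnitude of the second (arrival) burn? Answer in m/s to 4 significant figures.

Δv₂ = 1286 m/s

Semi-major axis of the transfer orbit: a_t = (64210 + 5.538×10^5)/2 = 3.09005×10^5 km.
Circular speed at r = 5.538×10^5 km: v_c = √(μ/r) = 2.363 km/s.
Transfer-orbit speed at the same r (vis-viva, a = a_t): v_t = √[μ(2/r − 1/a_t)] = 1.077 km/s.
Δv₂ = |v_t − v_c| = |1.077 − 2.363| = 1.286 km/s.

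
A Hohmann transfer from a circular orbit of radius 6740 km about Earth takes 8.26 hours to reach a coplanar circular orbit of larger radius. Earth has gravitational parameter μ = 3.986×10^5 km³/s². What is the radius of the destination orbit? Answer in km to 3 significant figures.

r₂ = 59100 km

Transfer time t = 8.26 hours = 29736 s, and t = π√(a_t³/μ).
So a_t = (μ t²/π²)^(1/3) = (3.986×10^5 × (29736)² / π²)^(1/3) = 32931 km.
Since a_t = (r₁ + r₂)/2, r₂ = 2a_t − r₁ = 2×32931 − 6740 = 59122 km.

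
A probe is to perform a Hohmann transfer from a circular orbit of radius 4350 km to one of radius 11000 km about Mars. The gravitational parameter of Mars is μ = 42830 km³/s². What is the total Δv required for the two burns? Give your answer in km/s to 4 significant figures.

Transfer-ellipse semi-major axis a_t = (r₁ + r₂)/2 = (4350 + 11000)/2 = 7675 km.
Circular speed at r₁: v₁ = √(μ/r₁) = √(42830/4350) = 3.1378 km/s.
On the transfer ellipse at r₁, vis-viva gives v_p = √[μ(2/r₁ − 1/a_t)] = 3.7565 km/s.
First burn Δv₁ = |v_p − v₁| = 0.6187 km/s.
At r₂, v₂ = √(μ/r₂) = 1.9732 km/s.
Transfer-orbit speed at r₂: v_a = √[μ(2/r₂ − 1/a_t)] = 1.4855 km/s.
Second burn Δv₂ = |v₂ − v_a| = 0.4877 km/s.
Total Δv = Δv₁ + Δv₂ = 1.106 km/s.

Δv = 1.106 km/s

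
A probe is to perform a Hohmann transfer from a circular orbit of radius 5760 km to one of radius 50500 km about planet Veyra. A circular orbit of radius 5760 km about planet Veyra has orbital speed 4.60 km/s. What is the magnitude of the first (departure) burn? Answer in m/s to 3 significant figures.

From the circular-orbit relation v² = μ/r at r = 5760 km: μ = v²r = (4.60)² × 5760 = 1.21882×10^5 km³/s².
Transfer-ellipse semi-major axis a_t = (r₁ + r₂)/2 = (5760 + 50500)/2 = 28130 km.
On the circular orbit at r = 5760 km, v_c = √(μ/r) = 4.600 km/s.
Vis-viva on the transfer ellipse at r = 5760 km gives v_t = √[μ(2/r − 1/a_t)] = 6.163 km/s.
Δv₁ = |v_t − v_c| = |6.163 − 4.600| = 1.563 km/s.

Δv₁ = 1560 m/s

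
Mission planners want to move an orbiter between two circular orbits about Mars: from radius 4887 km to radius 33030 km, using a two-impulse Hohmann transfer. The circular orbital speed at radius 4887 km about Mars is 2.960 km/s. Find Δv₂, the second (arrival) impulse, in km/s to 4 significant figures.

From the circular-orbit relation v² = μ/r at r = 4887 km: μ = v²r = (2.960)² × 4887 = 42817.9 km³/s².
The Hohmann ellipse has a_t = (r₁ + r₂)/2 = 18958.5 km.
Circular speed at r = 33030 km: v_c = √(μ/r) = 1.1386 km/s.
Transfer-orbit speed at the same r (vis-viva, a = a_t): v_t = √[μ(2/r − 1/a_t)] = 0.57807 km/s.
Δv₂ = |v_t − v_c| = |0.57807 − 1.1386| = 0.5605 km/s.

Δv₂ = 0.5605 km/s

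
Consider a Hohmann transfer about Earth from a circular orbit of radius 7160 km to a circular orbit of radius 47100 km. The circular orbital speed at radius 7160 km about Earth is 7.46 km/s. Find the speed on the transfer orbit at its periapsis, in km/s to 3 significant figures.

v = 9.83 km/s

From the circular-orbit relation v² = μ/r at r = 7160 km: μ = v²r = (7.46)² × 7160 = 3.98465×10^5 km³/s².
Transfer-ellipse semi-major axis a_t = (r₁ + r₂)/2 = (7160 + 47100)/2 = 27130 km.
At periapsis, r = 7160 km.
From the vis-viva equation, v = √[μ(2/r − 1/a_t)] = 9.829 km/s.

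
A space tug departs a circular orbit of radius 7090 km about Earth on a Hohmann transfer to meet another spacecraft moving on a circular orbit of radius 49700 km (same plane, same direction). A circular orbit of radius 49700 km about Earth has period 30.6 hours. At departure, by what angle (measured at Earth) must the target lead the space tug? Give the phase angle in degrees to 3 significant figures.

From Kepler's third law T² = 4π²r³/μ at r = 49700 km, T = 30.6 hours = 30.6 × 3600 s = 1.1016×10^5 s: μ = 4π²r³/T² = 3.99375×10^5 km³/s².
Transfer-ellipse semi-major axis a_t = (r₁ + r₂)/2 = (7090 + 49700)/2 = 28395 km.
Transfer time t = π√(a_t³/μ) = 23786 s.
Target angular speed ω₂ = √(μ/r₂³) = 5.7037×10^-5 rad/s.
Angle swept by the target during transfer: ω₂·t = 1.3567 rad = 77.73°.
Arrival is 180° from departure on the ellipse, so φ = 180° − 77.73° = 102°.

φ = 102°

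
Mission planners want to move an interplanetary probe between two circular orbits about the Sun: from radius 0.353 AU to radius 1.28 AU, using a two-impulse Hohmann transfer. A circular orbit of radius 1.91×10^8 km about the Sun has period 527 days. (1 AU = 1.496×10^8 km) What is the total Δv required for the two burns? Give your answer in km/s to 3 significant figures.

Δv = 21.6 km/s

From Kepler's third law T² = 4π²r³/μ at r = 1.91×10^8 km, T = 527 days = 527 × 86400 s = 4.55328×10^7 s: μ = 4π²r³/T² = 1.32682×10^11 km³/s².
In km: r₁ = 0.353 × 1.496×10^8 = 5.28088×10^7 km; r₂ = 1.28 × 1.496×10^8 = 1.91488×10^8 km.
Semi-major axis of the transfer orbit: a_t = (5.28088×10^7 + 1.91488×10^8)/2 = 1.221484×10^8 km.
At r₁ the circular-orbit speed is v₁ = √(μ/r₁) = 50.1248 km/s.
Transfer-orbit speed at r₁ (vis-viva): v_p = √[μ(2/r₁ − 1/a_t)] = 62.7595 km/s.
First burn Δv₁ = |v_p − v₁| = 12.635 km/s.
Circular speed at r₂: v₂ = √(μ/r₂) = 26.3230 km/s.
Transfer-orbit speed at r₂: v_a = √[μ(2/r₂ − 1/a_t)] = 17.3079 km/s.
Second burn Δv₂ = |v₂ − v_a| = 9.0151 km/s.
Δv = Δv₁ + Δv₂ = 12.635 + 9.0151 = 21.65 km/s.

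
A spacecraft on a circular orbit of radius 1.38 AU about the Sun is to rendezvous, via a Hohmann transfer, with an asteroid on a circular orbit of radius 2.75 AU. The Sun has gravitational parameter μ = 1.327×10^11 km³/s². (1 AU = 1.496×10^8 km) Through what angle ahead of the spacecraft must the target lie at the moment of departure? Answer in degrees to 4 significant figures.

φ = 62.87°

In km: r₁ = 1.38 × 1.496×10^8 = 2.06448×10^8 km; r₂ = 2.75 × 1.496×10^8 = 4.114×10^8 km.
Semi-major axis of the transfer orbit: a_t = (2.06448×10^8 + 4.114×10^8)/2 = 3.08924×10^8 km.
Transfer time t = π√(a_t³/μ) = 4.682652×10^7 s.
Target angular speed ω₂ = √(μ/r₂³) = 4.365551×10^-8 rad/s.
Angle swept by the target during transfer: ω₂·t = 2.04424 rad = 117.13°.
Arrival is 180° from departure on the ellipse, so φ = 180° − 117.13° = 62.87°.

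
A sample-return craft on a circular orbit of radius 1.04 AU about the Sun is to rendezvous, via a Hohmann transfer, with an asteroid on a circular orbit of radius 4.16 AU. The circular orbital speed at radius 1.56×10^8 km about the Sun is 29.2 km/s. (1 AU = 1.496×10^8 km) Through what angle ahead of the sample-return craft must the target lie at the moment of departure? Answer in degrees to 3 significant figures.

From the circular-orbit relation v² = μ/r at r = 1.56×10^8 km: μ = v²r = (29.2)² × 1.56×10^8 = 1.33012×10^11 km³/s².
In km: r₁ = 1.04 × 1.496×10^8 = 1.55584×10^8 km; r₂ = 4.16 × 1.496×10^8 = 6.22336×10^8 km.
Transfer-ellipse semi-major axis a_t = (r₁ + r₂)/2 = (1.55584×10^8 + 6.22336×10^8)/2 = 3.8896×10^8 km.
Transfer time t = π√(a_t³/μ) = 6.6079×10^7 s.
Target angular speed ω₂ = √(μ/r₂³) = 2.3491×10^-8 rad/s.
Angle swept by the target during transfer: ω₂·t = 1.5523 rad = 88.94°.
The sample-return craft traverses 180° on the transfer ellipse, so the target must lead by 180° − 88.94° = 91.1°.

φ = 91.1°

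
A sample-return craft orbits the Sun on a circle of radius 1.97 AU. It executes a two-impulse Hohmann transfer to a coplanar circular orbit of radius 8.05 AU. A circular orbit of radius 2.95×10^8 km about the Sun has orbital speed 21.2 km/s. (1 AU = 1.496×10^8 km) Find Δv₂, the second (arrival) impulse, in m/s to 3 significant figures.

From the circular-orbit relation v² = μ/r at r = 2.95×10^8 km: μ = v²r = (21.2)² × 2.95×10^8 = 1.32585×10^11 km³/s².
In km: r₁ = 1.97 × 1.496×10^8 = 2.94712×10^8 km; r₂ = 8.05 × 1.496×10^8 = 1.20428×10^9 km.
The Hohmann ellipse has a_t = (r₁ + r₂)/2 = 7.49496×10^8 km.
On the circular orbit at r = 1.20428×10^9 km, v_c = √(μ/r) = 10.493 km/s.
Vis-viva on the transfer ellipse at r = 1.20428×10^9 km gives v_t = √[μ(2/r − 1/a_t)] = 6.5796 km/s.
Δv₂ = |v_t − v_c| = |6.5796 − 10.493| = 3.913 km/s.

Δv₂ = 3910 m/s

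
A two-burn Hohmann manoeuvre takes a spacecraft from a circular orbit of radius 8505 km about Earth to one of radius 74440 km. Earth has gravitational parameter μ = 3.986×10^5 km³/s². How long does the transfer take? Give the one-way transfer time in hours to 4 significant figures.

Semi-major axis of the transfer orbit: a_t = (8505 + 74440)/2 = 41472.5 km.
Transfer time t = π√(a_t³/μ) = π√((41472.5)³ / 3.986×10^5) = 42026 s.
Converting: 42026 s ÷ 3600 s/hour = 11.67 hours.

t = 11.67 hours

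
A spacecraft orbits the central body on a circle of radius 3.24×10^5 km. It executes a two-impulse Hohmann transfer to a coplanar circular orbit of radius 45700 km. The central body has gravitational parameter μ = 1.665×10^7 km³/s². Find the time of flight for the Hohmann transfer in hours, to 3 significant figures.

Semi-major axis of the transfer orbit: a_t = (3.240×10^5 + 45700)/2 = 1.8485×10^5 km.
Transfer time t = π√(a_t³/μ) = π√((1.8485×10^5)³ / 1.665×10^7) = 61190 s.
Converting: 61190 s ÷ 3600 s/hour = 17.0 hours.

t = 17.0 hours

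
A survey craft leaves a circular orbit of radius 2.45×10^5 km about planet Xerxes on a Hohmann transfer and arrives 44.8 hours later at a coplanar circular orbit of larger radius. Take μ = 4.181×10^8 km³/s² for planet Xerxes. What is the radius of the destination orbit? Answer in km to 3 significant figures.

Transfer time t = 44.8 hours = 1.6128×10^5 s, and t = π√(a_t³/μ).
So a_t = (μ t²/π²)^(1/3) = (4.181×10^8 × (1.6128×10^5)² / π²)^(1/3) = 1.0329×10^6 km.
Since a_t = (r₁ + r₂)/2, r₂ = 2a_t − r₁ = 2×1.0329×10^6 − 2.450×10^5 = 1.8208×10^6 km.

r₂ = 1.82×10^6 km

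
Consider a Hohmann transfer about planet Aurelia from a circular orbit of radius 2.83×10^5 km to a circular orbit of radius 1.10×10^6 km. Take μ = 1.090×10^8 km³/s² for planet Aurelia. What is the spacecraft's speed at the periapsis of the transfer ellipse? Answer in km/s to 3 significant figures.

v = 24.8 km/s

Semi-major axis of the transfer orbit: a_t = (2.830×10^5 + 1.100×10^6)/2 = 6.915×10^5 km.
The periapsis of the transfer ellipse is at r = 2.830×10^5 km.
Applying v² = μ(2/r − 1/a_t): v = 24.75 km/s.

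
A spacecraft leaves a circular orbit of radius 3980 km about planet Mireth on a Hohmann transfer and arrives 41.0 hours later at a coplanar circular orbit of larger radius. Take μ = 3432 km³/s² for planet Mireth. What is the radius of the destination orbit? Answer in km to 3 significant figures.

Transfer time t = 41.0 hours = 1.476×10^5 s, and t = π√(a_t³/μ).
So a_t = (μ t²/π²)^(1/3) = (3432 × (1.476×10^5)² / π²)^(1/3) = 19640 km.
Since a_t = (r₁ + r₂)/2, r₂ = 2a_t − r₁ = 2×19640 − 3980 = 35300 km.

r₂ = 35300 km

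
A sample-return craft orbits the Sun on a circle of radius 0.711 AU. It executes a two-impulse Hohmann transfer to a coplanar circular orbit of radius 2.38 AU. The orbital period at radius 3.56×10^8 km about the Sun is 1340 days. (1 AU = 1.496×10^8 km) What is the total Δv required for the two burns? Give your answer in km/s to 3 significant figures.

From Kepler's third law T² = 4π²r³/μ at r = 3.56×10^8 km, T = 1340 days = 1340 × 86400 s = 1.15776×10^8 s: μ = 4π²r³/T² = 1.32884×10^11 km³/s².
In km: r₁ = 0.711 × 1.496×10^8 = 1.063656×10^8 km; r₂ = 2.38 × 1.496×10^8 = 3.56048×10^8 km.
The Hohmann ellipse has a_t = (r₁ + r₂)/2 = 2.312068×10^8 km.
Circular speed at r₁: v₁ = √(μ/r₁) = √(1.32884×10^11/1.063656×10^8) = 35.346 km/s.
On the transfer ellipse at r₁, vis-viva equation gives v_p = √[μ(2/r₁ − 1/a_t)] = 43.862 km/s.
First burn Δv₁ = |v_p − v₁| = 8.516 km/s.
At r₂, v₂ = √(μ/r₂) = 19.319 km/s.
Transfer-orbit speed at r₂: v_a = √[μ(2/r₂ − 1/a_t)] = 13.103 km/s.
Second burn Δv₂ = |v₂ − v_a| = 6.216 km/s.
Total Δv = Δv₁ + Δv₂ = 14.73 km/s.

Δv = 14.7 km/s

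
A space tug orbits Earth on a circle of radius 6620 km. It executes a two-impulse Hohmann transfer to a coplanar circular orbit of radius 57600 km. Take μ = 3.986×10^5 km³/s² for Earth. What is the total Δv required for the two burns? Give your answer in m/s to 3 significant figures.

The Hohmann ellipse has a_t = (r₁ + r₂)/2 = 32110 km.
At r₁ the circular-orbit speed is v₁ = √(μ/r₁) = 7.7596 km/s.
Transfer-orbit speed at r₁ (vis-viva equation): v_p = √[μ(2/r₁ − 1/a_t)] = 10.393 km/s.
First burn Δv₁ = |v_p − v₁| = 2.633 km/s.
Circular speed at r₂: v₂ = √(μ/r₂) = 2.6306 km/s.
Transfer-orbit speed at r₂: v_a = √[μ(2/r₂ − 1/a_t)] = 1.1944 km/s.
Second burn Δv₂ = |v₂ − v_a| = 1.436 km/s.
Total Δv = Δv₁ + Δv₂ = 4.069 km/s.

Δv = 4070 m/s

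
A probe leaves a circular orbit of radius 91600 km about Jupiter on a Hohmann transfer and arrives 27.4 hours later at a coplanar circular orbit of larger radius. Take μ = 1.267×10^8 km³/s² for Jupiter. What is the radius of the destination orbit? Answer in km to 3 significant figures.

r₂ = 9.08×10^5 km

Transfer time t = 27.4 hours = 98640 s, and t = π√(a_t³/μ).
So a_t = (μ t²/π²)^(1/3) = (1.267×10^8 × (98640)² / π²)^(1/3) = 4.9987×10^5 km.
Since a_t = (r₁ + r₂)/2, r₂ = 2a_t − r₁ = 2×4.9987×10^5 − 91600 = 9.0814×10^5 km.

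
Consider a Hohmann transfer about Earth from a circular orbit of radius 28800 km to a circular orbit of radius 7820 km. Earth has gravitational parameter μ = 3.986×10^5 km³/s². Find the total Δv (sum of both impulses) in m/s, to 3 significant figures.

Δv = 3100 m/s

Transfer-ellipse semi-major axis a_t = (r₁ + r₂)/2 = (28800 + 7820)/2 = 18310 km.
At r₁ the circular-orbit speed is v₁ = √(μ/r₁) = 3.720 km/s.
Transfer-orbit speed at r₁ (vis-viva equation): v_a = √[μ(2/r₁ − 1/a_t)] = 2.431 km/s.
First burn Δv₁ = |v_a − v₁| = 1.289 km/s.
Circular speed at r₂: v₂ = √(μ/r₂) = 7.139 km/s.
Transfer-orbit speed at r₂: v_p = √[μ(2/r₂ − 1/a_t)] = 8.954 km/s.
Second burn Δv₂ = |v₂ − v_p| = 1.815 km/s.
Δv = Δv₁ + Δv₂ = 1.289 + 1.815 = 3.104 km/s.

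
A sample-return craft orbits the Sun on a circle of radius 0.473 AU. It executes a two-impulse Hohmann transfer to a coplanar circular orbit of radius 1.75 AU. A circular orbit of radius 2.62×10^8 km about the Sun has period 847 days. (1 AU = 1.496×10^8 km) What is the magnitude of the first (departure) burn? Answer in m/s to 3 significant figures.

From Kepler's third law T² = 4π²r³/μ at r = 2.62×10^8 km, T = 847 days = 847 × 86400 s = 7.31808×10^7 s: μ = 4π²r³/T² = 1.32577×10^11 km³/s².
In km: r₁ = 0.473 × 1.496×10^8 = 7.07608×10^7 km; r₂ = 1.75 × 1.496×10^8 = 2.618×10^8 km.
The Hohmann ellipse has a_t = (r₁ + r₂)/2 = 1.662804×10^8 km.
Circular speed at r = 7.07608×10^7 km: v_c = √(μ/r) = 43.285 km/s.
Transfer-orbit speed at the same r (vis-viva, a = a_t): v_t = √[μ(2/r − 1/a_t)] = 54.313 km/s.
Δv₁ = |v_t − v_c| = |54.313 − 43.285| = 11.03 km/s.

Δv₁ = 11000 m/s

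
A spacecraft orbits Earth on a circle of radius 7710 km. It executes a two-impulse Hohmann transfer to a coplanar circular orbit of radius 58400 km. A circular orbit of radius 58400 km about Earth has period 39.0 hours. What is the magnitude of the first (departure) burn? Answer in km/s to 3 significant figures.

Δv₁ = 2.37 km/s

From Kepler's third law T² = 4π²r³/μ at r = 58400 km, T = 39.0 hours = 39.0 × 3600 s = 1.404×10^5 s: μ = 4π²r³/T² = 3.98900×10^5 km³/s².
Semi-major axis of the transfer orbit: a_t = (7710 + 58400)/2 = 33055 km.
Circular speed at r = 7710 km: v_c = √(μ/r) = 7.193 km/s.
Vis-viva on the transfer ellipse at r = 7710 km gives v_t = √[μ(2/r − 1/a_t)] = 9.561 km/s.
Δv₁ = |v_t − v_c| = |9.561 − 7.193| = 2.368 km/s.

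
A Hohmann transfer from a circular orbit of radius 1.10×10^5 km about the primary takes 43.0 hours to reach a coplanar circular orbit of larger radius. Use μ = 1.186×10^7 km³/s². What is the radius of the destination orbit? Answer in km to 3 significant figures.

r₂ = 5.03×10^5 km

Transfer time t = 43.0 hours = 1.548×10^5 s, and t = π√(a_t³/μ).
So a_t = (μ t²/π²)^(1/3) = (1.186×10^7 × (1.548×10^5)² / π²)^(1/3) = 3.0651×10^5 km.
Since a_t = (r₁ + r₂)/2, r₂ = 2a_t − r₁ = 2×3.0651×10^5 − 1.100×10^5 = 5.0302×10^5 km.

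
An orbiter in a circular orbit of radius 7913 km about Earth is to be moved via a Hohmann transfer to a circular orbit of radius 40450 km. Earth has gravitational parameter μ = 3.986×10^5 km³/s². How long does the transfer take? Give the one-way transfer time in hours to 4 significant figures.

The Hohmann ellipse has a_t = (r₁ + r₂)/2 = 24181.5 km.
By Kepler's third law the transfer-orbit period is T = 2π√(a_t³/μ), so t = T/2 = 18711.4 s.
Converting: 18711.4 s ÷ 3600 s/hour = 5.198 hours.

t = 5.198 hours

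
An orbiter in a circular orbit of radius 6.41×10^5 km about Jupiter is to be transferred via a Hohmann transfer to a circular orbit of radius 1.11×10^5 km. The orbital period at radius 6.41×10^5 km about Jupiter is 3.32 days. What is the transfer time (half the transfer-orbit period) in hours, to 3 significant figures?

t = 17.9 hours

From Kepler's third law T² = 4π²r³/μ at r = 6.41×10^5 km, T = 3.32 days = 3.32 × 86400 s = 2.86848×10^5 s: μ = 4π²r³/T² = 1.26366×10^8 km³/s².
Transfer-ellipse semi-major axis a_t = (r₁ + r₂)/2 = (6.410×10^5 + 1.110×10^5)/2 = 3.760×10^5 km.
By Kepler's third law the transfer-orbit period is T = 2π√(a_t³/μ), so t = T/2 = 64430 s.
Converting: 64430 s ÷ 3600 s/hour = 17.9 hours.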